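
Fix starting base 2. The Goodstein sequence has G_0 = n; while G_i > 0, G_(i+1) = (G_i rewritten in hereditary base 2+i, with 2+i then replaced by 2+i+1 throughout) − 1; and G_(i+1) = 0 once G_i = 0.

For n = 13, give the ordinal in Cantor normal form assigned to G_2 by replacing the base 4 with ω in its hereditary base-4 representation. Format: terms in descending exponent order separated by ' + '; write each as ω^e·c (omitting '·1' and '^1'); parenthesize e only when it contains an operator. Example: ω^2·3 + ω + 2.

G_0 = 13. HB_2(13) = 2^(2 + 1) + 2^2 + 1. Bump = 109. G_1 = 108.
G_1 = 108. HB_3(108) = 3^(3 + 1) + 3^3. Bump = 1280. G_2 = 1279.

ω^(ω + 1) + ω^3·3 + ω^2·3 + ω·3 + 3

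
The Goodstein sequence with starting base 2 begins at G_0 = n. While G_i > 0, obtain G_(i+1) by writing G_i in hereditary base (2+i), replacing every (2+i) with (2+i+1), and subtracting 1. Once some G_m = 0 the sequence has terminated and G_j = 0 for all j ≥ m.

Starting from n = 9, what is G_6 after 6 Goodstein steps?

G_0 = 9. HB_2(9) = 2^(2 + 1) + 1. Bump = 82. G_1 = 81.
G_1 = 81. HB_3(81) = 3^(3 + 1). Bump = 1024. G_2 = 1023.
G_2 = 1023. HB_4(1023) = 3·4^4 + 3·4^3 + 3·4^2 + 3·4 + 3. Bump = 9843. G_3 = 9842.
G_3 = 9842. HB_5(9842) = 3·5^5 + 3·5^3 + 3·5^2 + 3·5 + 2. Bump = 140744. G_4 = 140743.
G_4 = 140743. HB_6(140743) = 3·6^6 + 3·6^3 + 3·6^2 + 3·6 + 1. Bump = 2471827. G_5 = 2471826.
G_5 = 2471826. HB_7(2471826) = 3·7^7 + 3·7^3 + 3·7^2 + 3·7. Bump = 50333400. G_6 = 50333399.
G_6 = 50333399. HB_8(50333399) = 3·8^8 + 3·8^3 + 3·8^2 + 2·8 + 7. Bump = 1162263922. G_7 = 1162263921.

50333399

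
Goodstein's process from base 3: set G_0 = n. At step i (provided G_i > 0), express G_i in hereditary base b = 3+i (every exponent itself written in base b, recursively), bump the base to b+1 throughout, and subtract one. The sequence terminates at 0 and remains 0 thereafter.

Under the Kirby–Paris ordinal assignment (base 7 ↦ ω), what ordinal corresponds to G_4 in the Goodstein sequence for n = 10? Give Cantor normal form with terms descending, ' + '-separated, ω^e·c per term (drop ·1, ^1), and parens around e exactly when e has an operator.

ω·4 + 2

i=0: 10 = 3^2 + 1 (b=3); 3→4: 4^2 + 1 = 17; 17−1 = 16
i=1: 16 = 4^2 (b=4); 4→5: 5^2 = 25; 25−1 = 24
i=2: 24 = 4·5 + 4 (b=5); 5→6: 4·6 + 4 = 28; 28−1 = 27
i=3: 27 = 4·6 + 3 (b=6); 6→7: 4·7 + 3 = 31; 31−1 = 30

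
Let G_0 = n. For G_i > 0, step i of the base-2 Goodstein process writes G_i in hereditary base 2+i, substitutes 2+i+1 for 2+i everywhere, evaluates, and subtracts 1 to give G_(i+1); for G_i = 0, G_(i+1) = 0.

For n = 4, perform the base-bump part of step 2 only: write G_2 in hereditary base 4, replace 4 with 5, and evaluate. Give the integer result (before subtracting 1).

4 —HB2→ 2^2 —bump→ 3^3 = 27 —(−1)→ 26
26 —HB3→ 2·3^2 + 2·3 + 2 —bump→ 2·4^2 + 2·4 + 2 = 42 —(−1)→ 41
41 —HB4→ 2·4^2 + 2·4 + 1 —bump→ 2·5^2 + 2·5 + 1 = 61 —(−1)→ 60

61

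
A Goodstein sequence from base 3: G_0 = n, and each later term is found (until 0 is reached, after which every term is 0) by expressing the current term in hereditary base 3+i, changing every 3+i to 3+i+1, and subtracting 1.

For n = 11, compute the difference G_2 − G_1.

G_0 = 11. HB_3(11) = 3^2 + 2. Bump = 18. G_1 = 17.
G_1 = 17. HB_4(17) = 4^2 + 1. Bump = 26. G_2 = 25.

8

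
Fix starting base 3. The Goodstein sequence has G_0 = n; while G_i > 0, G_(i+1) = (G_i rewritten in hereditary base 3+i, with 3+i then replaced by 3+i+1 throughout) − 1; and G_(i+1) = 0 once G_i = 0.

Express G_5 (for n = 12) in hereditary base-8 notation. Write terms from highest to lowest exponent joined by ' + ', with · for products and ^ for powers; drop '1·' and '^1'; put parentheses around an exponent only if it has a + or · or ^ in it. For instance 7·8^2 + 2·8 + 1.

7·8 + 7

(0) 12|_3 = 3^2 + 3 ↦ 4^2 + 4|_4 = 20 ⇒ 19
(1) 19|_4 = 4^2 + 3 ↦ 5^2 + 3|_5 = 28 ⇒ 27
(2) 27|_5 = 5^2 + 2 ↦ 6^2 + 2|_6 = 38 ⇒ 37
(3) 37|_6 = 6^2 + 1 ↦ 7^2 + 1|_7 = 50 ⇒ 49
(4) 49|_7 = 7^2 ↦ 8^2|_8 = 64 ⇒ 63
(5) 63|_8 = 7·8 + 7 ↦ 7·9 + 7|_9 = 70 ⇒ 69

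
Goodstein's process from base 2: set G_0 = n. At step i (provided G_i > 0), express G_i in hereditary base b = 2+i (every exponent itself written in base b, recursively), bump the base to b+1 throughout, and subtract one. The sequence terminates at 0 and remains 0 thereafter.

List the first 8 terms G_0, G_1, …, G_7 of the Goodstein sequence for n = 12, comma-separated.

12, 107, 1065, 15685, 280019, 5764910, 134217867, 3486784574

12 —HB2→ 2^(2 + 1) + 2^2 —bump→ 3^(3 + 1) + 3^3 = 108 —(−1)→ 107
107 —HB3→ 3^(3 + 1) + 2·3^2 + 2·3 + 2 —bump→ 4^(4 + 1) + 2·4^2 + 2·4 + 2 = 1066 —(−1)→ 1065
1065 —HB4→ 4^(4 + 1) + 2·4^2 + 2·4 + 1 —bump→ 5^(5 + 1) + 2·5^2 + 2·5 + 1 = 15686 —(−1)→ 15685
15685 —HB5→ 5^(5 + 1) + 2·5^2 + 2·5 —bump→ 6^(6 + 1) + 2·6^2 + 2·6 = 280020 —(−1)→ 280019
280019 —HB6→ 6^(6 + 1) + 2·6^2 + 6 + 5 —bump→ 7^(7 + 1) + 2·7^2 + 7 + 5 = 5764911 —(−1)→ 5764910
5764910 —HB7→ 7^(7 + 1) + 2·7^2 + 7 + 4 —bump→ 8^(8 + 1) + 2·8^2 + 8 + 4 = 134217868 —(−1)→ 134217867
134217867 —HB8→ 8^(8 + 1) + 2·8^2 + 8 + 3 —bump→ 9^(9 + 1) + 2·9^2 + 9 + 3 = 3486784575 —(−1)→ 3486784574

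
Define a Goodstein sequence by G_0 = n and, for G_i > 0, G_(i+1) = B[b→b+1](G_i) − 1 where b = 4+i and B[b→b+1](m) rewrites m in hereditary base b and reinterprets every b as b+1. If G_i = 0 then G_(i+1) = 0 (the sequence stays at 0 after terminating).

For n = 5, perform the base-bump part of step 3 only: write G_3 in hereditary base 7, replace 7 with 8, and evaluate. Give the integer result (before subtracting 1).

4

[0] 5 ≡ 4 + 1 (base 4). Lift 5: 6. −1: 5.
[1] 5 ≡ 5 (base 5). Lift 6: 6. −1: 5.
[2] 5 ≡ 5 (base 6). Lift 7: 5. −1: 4.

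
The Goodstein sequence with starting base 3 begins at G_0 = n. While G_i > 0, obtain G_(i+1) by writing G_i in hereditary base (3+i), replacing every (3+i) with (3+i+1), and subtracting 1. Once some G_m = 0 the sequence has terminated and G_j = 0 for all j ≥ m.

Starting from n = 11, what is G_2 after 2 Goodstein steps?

25

i=0: 11 = 3^2 + 2 (b=3); 3→4: 4^2 + 2 = 18; 18−1 = 17
i=1: 17 = 4^2 + 1 (b=4); 4→5: 5^2 + 1 = 26; 26−1 = 25
i=2: 25 = 5^2 (b=5); 5→6: 6^2 = 36; 36−1 = 35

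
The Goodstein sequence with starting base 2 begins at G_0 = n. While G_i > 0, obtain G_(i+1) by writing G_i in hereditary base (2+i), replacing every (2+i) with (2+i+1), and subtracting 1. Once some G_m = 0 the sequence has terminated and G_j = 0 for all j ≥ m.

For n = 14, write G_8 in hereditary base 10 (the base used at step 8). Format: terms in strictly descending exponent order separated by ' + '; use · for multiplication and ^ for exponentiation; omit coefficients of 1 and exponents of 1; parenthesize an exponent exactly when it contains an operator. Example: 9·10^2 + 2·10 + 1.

14 —HB2→ 2^(2 + 1) + 2^2 + 2 —bump→ 3^(3 + 1) + 3^3 + 3 = 111 —(−1)→ 110
110 —HB3→ 3^(3 + 1) + 3^3 + 2 —bump→ 4^(4 + 1) + 4^4 + 2 = 1282 —(−1)→ 1281
1281 —HB4→ 4^(4 + 1) + 4^4 + 1 —bump→ 5^(5 + 1) + 5^5 + 1 = 18751 —(−1)→ 18750
18750 —HB5→ 5^(5 + 1) + 5^5 —bump→ 6^(6 + 1) + 6^6 = 326592 —(−1)→ 326591
326591 —HB6→ 6^(6 + 1) + 5·6^5 + 5·6^4 + 5·6^3 + 5·6^2 + 5·6 + 5 —bump→ 7^(7 + 1) + 5·7^5 + 5·7^4 + 5·7^3 + 5·7^2 + 5·7 + 5 = 5862841 —(−1)→ 5862840
5862840 —HB7→ 7^(7 + 1) + 5·7^5 + 5·7^4 + 5·7^3 + 5·7^2 + 5·7 + 4 —bump→ 8^(8 + 1) + 5·8^5 + 5·8^4 + 5·8^3 + 5·8^2 + 5·8 + 4 = 134404972 —(−1)→ 134404971
134404971 —HB8→ 8^(8 + 1) + 5·8^5 + 5·8^4 + 5·8^3 + 5·8^2 + 5·8 + 3 —bump→ 9^(9 + 1) + 5·9^5 + 5·9^4 + 5·9^3 + 5·9^2 + 5·9 + 3 = 3487116549 —(−1)→ 3487116548
3487116548 —HB9→ 9^(9 + 1) + 5·9^5 + 5·9^4 + 5·9^3 + 5·9^2 + 5·9 + 2 —bump→ 10^(10 + 1) + 5·10^5 + 5·10^4 + 5·10^3 + 5·10^2 + 5·10 + 2 = 100000555552 —(−1)→ 100000555551
100000555551 —HB10→ 10^(10 + 1) + 5·10^5 + 5·10^4 + 5·10^3 + 5·10^2 + 5·10 + 1 —bump→ 11^(11 + 1) + 5·11^5 + 5·11^4 + 5·11^3 + 5·11^2 + 5·11 + 1 = 3138429262497 —(−1)→ 3138429262496

10^(10 + 1) + 5·10^5 + 5·10^4 + 5·10^3 + 5·10^2 + 5·10 + 1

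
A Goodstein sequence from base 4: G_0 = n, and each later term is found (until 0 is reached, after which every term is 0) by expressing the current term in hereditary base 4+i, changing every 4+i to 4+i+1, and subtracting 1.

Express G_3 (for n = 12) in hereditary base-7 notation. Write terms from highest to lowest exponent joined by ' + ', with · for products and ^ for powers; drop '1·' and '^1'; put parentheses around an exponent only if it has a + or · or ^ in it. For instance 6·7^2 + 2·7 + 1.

2·7 + 2

G_0 = 12. HB_4(12) = 3·4. Bump = 15. G_1 = 14.
G_1 = 14. HB_5(14) = 2·5 + 4. Bump = 16. G_2 = 15.
G_2 = 15. HB_6(15) = 2·6 + 3. Bump = 17. G_3 = 16.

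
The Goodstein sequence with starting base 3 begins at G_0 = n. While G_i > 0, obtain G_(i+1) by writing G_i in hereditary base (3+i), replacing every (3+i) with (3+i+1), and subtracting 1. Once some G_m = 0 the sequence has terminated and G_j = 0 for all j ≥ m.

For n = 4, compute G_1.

i=0: 4 = 3 + 1 (b=3); 3→4: 4 + 1 = 5; 5−1 = 4
i=1: 4 = 4 (b=4); 4→5: 5 = 5; 5−1 = 4

4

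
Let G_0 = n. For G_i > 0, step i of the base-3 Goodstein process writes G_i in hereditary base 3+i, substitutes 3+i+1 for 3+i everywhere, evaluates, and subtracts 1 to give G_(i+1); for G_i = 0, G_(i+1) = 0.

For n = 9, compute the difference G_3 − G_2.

2

base 3: 9 = 3^2; at 4: 4^2 = 16; next = 15
base 4: 15 = 3·4 + 3; at 5: 3·5 + 3 = 18; next = 17
base 5: 17 = 3·5 + 2; at 6: 3·6 + 2 = 20; next = 19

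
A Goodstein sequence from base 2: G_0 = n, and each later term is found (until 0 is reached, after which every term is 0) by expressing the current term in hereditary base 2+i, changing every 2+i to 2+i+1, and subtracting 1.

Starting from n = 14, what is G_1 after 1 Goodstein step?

[0] 14 ≡ 2^(2 + 1) + 2^2 + 2 (base 2). Lift 3: 111. −1: 110.
[1] 110 ≡ 3^(3 + 1) + 3^3 + 2 (base 3). Lift 4: 1282. −1: 1281.

110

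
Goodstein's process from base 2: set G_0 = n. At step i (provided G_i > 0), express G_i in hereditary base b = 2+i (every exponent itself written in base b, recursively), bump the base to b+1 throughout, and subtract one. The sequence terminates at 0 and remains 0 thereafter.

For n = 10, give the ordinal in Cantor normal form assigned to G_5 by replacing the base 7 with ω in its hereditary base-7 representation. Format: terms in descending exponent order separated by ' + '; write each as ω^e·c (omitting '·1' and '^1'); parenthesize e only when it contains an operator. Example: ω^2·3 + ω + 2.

ω^ω·5 + ω^5·5 + ω^4·5 + ω^3·5 + ω^2·5 + ω·5 + 4

G_0 = 10. HB_2(10) = 2^(2 + 1) + 2. Bump = 84. G_1 = 83.
G_1 = 83. HB_3(83) = 3^(3 + 1) + 2. Bump = 1026. G_2 = 1025.
G_2 = 1025. HB_4(1025) = 4^(4 + 1) + 1. Bump = 15626. G_3 = 15625.
G_3 = 15625. HB_5(15625) = 5^(5 + 1). Bump = 279936. G_4 = 279935.
G_4 = 279935. HB_6(279935) = 5·6^6 + 5·6^5 + 5·6^4 + 5·6^3 + 5·6^2 + 5·6 + 5. Bump = 4215755. G_5 = 4215754.
G_5 = 4215754. HB_7(4215754) = 5·7^7 + 5·7^5 + 5·7^4 + 5·7^3 + 5·7^2 + 5·7 + 4. Bump = 84073324. G_6 = 84073323.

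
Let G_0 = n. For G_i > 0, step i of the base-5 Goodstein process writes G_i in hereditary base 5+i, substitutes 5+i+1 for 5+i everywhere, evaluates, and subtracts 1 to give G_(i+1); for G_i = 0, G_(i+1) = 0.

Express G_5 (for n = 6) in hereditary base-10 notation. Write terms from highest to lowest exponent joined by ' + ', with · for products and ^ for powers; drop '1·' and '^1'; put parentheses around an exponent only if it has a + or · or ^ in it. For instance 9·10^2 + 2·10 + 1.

base 5: 6 = 5 + 1; at 6: 6 + 1 = 7; next = 6
base 6: 6 = 6; at 7: 7 = 7; next = 6
base 7: 6 = 6; at 8: 6 = 6; next = 5
base 8: 5 = 5; at 9: 5 = 5; next = 4
base 9: 4 = 4; at 10: 4 = 4; next = 3

3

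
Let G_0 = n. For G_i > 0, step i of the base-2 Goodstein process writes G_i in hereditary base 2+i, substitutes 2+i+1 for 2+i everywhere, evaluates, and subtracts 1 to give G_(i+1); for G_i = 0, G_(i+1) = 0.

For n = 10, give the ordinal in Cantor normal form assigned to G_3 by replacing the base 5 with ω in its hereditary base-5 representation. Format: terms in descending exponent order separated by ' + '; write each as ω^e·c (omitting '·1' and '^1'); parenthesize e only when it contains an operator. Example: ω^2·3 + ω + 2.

base 2: 10 = 2^(2 + 1) + 2; at 3: 3^(3 + 1) + 3 = 84; next = 83
base 3: 83 = 3^(3 + 1) + 2; at 4: 4^(4 + 1) + 2 = 1026; next = 1025
base 4: 1025 = 4^(4 + 1) + 1; at 5: 5^(5 + 1) + 1 = 15626; next = 15625

ω^(ω + 1)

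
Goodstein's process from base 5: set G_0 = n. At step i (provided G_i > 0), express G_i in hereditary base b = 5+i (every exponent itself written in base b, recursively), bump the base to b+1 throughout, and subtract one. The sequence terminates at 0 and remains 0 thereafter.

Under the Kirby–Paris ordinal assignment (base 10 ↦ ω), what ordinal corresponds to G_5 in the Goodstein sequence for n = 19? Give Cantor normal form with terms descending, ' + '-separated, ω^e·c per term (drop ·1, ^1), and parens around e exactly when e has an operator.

[0] 19 ≡ 3·5 + 4 (base 5). Lift 6: 22. −1: 21.
[1] 21 ≡ 3·6 + 3 (base 6). Lift 7: 24. −1: 23.
[2] 23 ≡ 3·7 + 2 (base 7). Lift 8: 26. −1: 25.
[3] 25 ≡ 3·8 + 1 (base 8). Lift 9: 28. −1: 27.
[4] 27 ≡ 3·9 (base 9). Lift 10: 30. −1: 29.
[5] 29 ≡ 2·10 + 9 (base 10). Lift 11: 31. −1: 30.

ω·2 + 9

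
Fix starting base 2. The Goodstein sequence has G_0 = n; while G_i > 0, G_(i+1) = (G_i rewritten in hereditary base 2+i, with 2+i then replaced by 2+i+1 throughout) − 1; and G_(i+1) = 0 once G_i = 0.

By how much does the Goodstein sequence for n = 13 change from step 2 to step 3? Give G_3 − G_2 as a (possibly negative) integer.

G_0 = 13. HB_2(13) = 2^(2 + 1) + 2^2 + 1. Bump = 109. G_1 = 108.
G_1 = 108. HB_3(108) = 3^(3 + 1) + 3^3. Bump = 1280. G_2 = 1279.
G_2 = 1279. HB_4(1279) = 4^(4 + 1) + 3·4^3 + 3·4^2 + 3·4 + 3. Bump = 16093. G_3 = 16092.

14813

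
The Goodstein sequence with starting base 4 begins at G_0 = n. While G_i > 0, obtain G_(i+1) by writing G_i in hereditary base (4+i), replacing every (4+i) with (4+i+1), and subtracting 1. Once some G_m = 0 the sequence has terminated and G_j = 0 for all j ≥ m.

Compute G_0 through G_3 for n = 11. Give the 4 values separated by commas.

i=0: 11 = 2·4 + 3 (b=4); 4→5: 2·5 + 3 = 13; 13−1 = 12
i=1: 12 = 2·5 + 2 (b=5); 5→6: 2·6 + 2 = 14; 14−1 = 13
i=2: 13 = 2·6 + 1 (b=6); 6→7: 2·7 + 1 = 15; 15−1 = 14

11, 12, 13, 14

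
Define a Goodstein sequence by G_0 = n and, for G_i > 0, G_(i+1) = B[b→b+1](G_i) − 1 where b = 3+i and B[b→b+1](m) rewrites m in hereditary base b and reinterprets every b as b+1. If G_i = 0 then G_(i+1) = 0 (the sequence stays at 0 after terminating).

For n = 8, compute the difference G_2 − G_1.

1

8 —HB3→ 2·3 + 2 —bump→ 2·4 + 2 = 10 —(−1)→ 9
9 —HB4→ 2·4 + 1 —bump→ 2·5 + 1 = 11 —(−1)→ 10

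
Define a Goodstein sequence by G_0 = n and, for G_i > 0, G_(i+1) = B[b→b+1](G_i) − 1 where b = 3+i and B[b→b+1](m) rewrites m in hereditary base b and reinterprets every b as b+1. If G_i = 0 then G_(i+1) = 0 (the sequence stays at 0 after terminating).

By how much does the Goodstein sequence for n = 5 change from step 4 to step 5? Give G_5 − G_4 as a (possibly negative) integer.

-1

base 3: 5 = 3 + 2; at 4: 4 + 2 = 6; next = 5
base 4: 5 = 4 + 1; at 5: 5 + 1 = 6; next = 5
base 5: 5 = 5; at 6: 6 = 6; next = 5
base 6: 5 = 5; at 7: 5 = 5; next = 4
base 7: 4 = 4; at 8: 4 = 4; next = 3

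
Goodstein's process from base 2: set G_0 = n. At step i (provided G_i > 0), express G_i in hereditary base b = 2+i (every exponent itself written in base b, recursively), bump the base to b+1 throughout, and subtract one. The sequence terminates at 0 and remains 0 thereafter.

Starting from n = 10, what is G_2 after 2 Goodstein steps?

1025

i=0: 10 = 2^(2 + 1) + 2 (b=2); 2→3: 3^(3 + 1) + 3 = 84; 84−1 = 83
i=1: 83 = 3^(3 + 1) + 2 (b=3); 3→4: 4^(4 + 1) + 2 = 1026; 1026−1 = 1025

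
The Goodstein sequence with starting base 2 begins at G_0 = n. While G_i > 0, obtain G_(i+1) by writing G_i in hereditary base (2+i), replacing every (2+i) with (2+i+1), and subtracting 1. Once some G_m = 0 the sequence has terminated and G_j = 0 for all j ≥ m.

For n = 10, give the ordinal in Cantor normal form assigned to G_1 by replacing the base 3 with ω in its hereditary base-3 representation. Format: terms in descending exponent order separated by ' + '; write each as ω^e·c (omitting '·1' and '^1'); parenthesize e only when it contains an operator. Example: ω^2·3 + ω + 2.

ω^(ω + 1) + 2

G_0 = 10. HB_2(10) = 2^(2 + 1) + 2. Bump = 84. G_1 = 83.
G_1 = 83. HB_3(83) = 3^(3 + 1) + 2. Bump = 1026. G_2 = 1025.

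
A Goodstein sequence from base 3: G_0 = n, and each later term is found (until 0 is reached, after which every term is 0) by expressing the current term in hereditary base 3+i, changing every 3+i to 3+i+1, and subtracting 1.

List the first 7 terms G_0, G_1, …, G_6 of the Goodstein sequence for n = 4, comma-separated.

(0) 4|_3 = 3 + 1 ↦ 4 + 1|_4 = 5 ⇒ 4
(1) 4|_4 = 4 ↦ 5|_5 = 5 ⇒ 4
(2) 4|_5 = 4 ↦ 4|_6 = 4 ⇒ 3
(3) 3|_6 = 3 ↦ 3|_7 = 3 ⇒ 2
(4) 2|_7 = 2 ↦ 2|_8 = 2 ⇒ 1
(5) 1|_8 = 1 ↦ 1|_9 = 1 ⇒ 0

4, 4, 4, 3, 2, 1, 0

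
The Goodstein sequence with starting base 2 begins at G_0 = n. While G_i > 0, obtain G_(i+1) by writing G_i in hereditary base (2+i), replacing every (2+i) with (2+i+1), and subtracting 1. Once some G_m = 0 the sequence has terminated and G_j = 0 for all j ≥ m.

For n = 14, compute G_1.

step 0: 14 = 2^(2 + 1) + 2^2 + 2; sub 3 for 2: 3^(3 + 1) + 3^3 + 3; = 111; G_1 = 111−1 = 110
step 1: 110 = 3^(3 + 1) + 3^3 + 2; sub 4 for 3: 4^(4 + 1) + 4^4 + 2; = 1282; G_2 = 1282−1 = 1281

110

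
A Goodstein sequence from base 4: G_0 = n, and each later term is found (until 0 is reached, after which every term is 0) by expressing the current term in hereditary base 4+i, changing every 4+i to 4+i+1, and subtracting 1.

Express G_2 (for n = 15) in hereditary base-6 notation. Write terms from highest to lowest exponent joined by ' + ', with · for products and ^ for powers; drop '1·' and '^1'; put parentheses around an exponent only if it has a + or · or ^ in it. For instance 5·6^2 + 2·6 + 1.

step 0: 15 = 3·4 + 3; sub 5 for 4: 3·5 + 3; = 18; G_1 = 18−1 = 17
step 1: 17 = 3·5 + 2; sub 6 for 5: 3·6 + 2; = 20; G_2 = 20−1 = 19
step 2: 19 = 3·6 + 1; sub 7 for 6: 3·7 + 1; = 22; G_3 = 22−1 = 21

3·6 + 1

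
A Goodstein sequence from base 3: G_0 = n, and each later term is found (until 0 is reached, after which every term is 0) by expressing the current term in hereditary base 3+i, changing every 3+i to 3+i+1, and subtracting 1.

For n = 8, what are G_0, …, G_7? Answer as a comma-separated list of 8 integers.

8, 9, 10, 11, 11, 11, 11, 11

[0] 8 ≡ 2·3 + 2 (base 3). Lift 4: 10. −1: 9.
[1] 9 ≡ 2·4 + 1 (base 4). Lift 5: 11. −1: 10.
[2] 10 ≡ 2·5 (base 5). Lift 6: 12. −1: 11.
[3] 11 ≡ 6 + 5 (base 6). Lift 7: 12. −1: 11.
[4] 11 ≡ 7 + 4 (base 7). Lift 8: 12. −1: 11.
[5] 11 ≡ 8 + 3 (base 8). Lift 9: 12. −1: 11.
[6] 11 ≡ 9 + 2 (base 9). Lift 10: 12. −1: 11.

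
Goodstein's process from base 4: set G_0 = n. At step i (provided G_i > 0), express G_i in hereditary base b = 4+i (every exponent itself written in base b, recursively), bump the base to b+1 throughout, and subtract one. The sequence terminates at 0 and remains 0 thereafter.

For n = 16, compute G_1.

24

[0] 16 ≡ 4^2 (base 4). Lift 5: 25. −1: 24.
[1] 24 ≡ 4·5 + 4 (base 5). Lift 6: 28. −1: 27.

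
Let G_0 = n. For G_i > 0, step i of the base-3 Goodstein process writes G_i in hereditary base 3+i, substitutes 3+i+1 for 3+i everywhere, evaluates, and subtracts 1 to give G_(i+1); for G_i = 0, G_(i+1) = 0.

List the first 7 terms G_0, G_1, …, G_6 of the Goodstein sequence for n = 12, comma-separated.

12, 19, 27, 37, 49, 63, 69

(0) 12|_3 = 3^2 + 3 ↦ 4^2 + 4|_4 = 20 ⇒ 19
(1) 19|_4 = 4^2 + 3 ↦ 5^2 + 3|_5 = 28 ⇒ 27
(2) 27|_5 = 5^2 + 2 ↦ 6^2 + 2|_6 = 38 ⇒ 37
(3) 37|_6 = 6^2 + 1 ↦ 7^2 + 1|_7 = 50 ⇒ 49
(4) 49|_7 = 7^2 ↦ 8^2|_8 = 64 ⇒ 63
(5) 63|_8 = 7·8 + 7 ↦ 7·9 + 7|_9 = 70 ⇒ 69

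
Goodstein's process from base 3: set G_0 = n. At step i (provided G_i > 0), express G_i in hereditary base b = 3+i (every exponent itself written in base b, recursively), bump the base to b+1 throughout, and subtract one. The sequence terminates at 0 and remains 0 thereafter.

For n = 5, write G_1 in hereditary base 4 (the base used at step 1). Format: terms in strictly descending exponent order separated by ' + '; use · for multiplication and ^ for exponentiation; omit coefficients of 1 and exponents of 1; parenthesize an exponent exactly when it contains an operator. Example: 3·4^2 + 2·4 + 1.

5 —HB3→ 3 + 2 —bump→ 4 + 2 = 6 —(−1)→ 5
5 —HB4→ 4 + 1 —bump→ 5 + 1 = 6 —(−1)→ 5

4 + 1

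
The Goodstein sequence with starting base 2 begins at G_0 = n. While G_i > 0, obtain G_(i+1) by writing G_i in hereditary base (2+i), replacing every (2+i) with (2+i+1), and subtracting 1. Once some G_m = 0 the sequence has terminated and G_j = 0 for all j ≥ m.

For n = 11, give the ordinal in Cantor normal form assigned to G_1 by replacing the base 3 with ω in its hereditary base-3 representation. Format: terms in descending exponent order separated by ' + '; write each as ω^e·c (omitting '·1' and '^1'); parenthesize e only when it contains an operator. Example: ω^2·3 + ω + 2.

base 2: 11 = 2^(2 + 1) + 2 + 1; at 3: 3^(3 + 1) + 3 + 1 = 85; next = 84
base 3: 84 = 3^(3 + 1) + 3; at 4: 4^(4 + 1) + 4 = 1028; next = 1027

ω^(ω + 1) + ω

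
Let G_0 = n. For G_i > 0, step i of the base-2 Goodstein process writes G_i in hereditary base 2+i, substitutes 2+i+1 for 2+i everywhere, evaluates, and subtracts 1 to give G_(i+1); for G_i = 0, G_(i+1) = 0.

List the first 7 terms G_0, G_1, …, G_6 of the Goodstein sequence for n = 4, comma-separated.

4, 26, 41, 60, 83, 109, 139

i=0: 4 = 2^2 (b=2); 2→3: 3^3 = 27; 27−1 = 26
i=1: 26 = 2·3^2 + 2·3 + 2 (b=3); 3→4: 2·4^2 + 2·4 + 2 = 42; 42−1 = 41
i=2: 41 = 2·4^2 + 2·4 + 1 (b=4); 4→5: 2·5^2 + 2·5 + 1 = 61; 61−1 = 60
i=3: 60 = 2·5^2 + 2·5 (b=5); 5→6: 2·6^2 + 2·6 = 84; 84−1 = 83
i=4: 83 = 2·6^2 + 6 + 5 (b=6); 6→7: 2·7^2 + 7 + 5 = 110; 110−1 = 109
i=5: 109 = 2·7^2 + 7 + 4 (b=7); 7→8: 2·8^2 + 8 + 4 = 140; 140−1 = 139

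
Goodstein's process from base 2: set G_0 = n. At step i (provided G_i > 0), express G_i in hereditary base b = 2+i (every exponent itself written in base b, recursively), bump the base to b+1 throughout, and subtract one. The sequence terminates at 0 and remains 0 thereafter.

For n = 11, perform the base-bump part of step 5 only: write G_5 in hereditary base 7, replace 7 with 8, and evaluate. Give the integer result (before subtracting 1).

G_0 = 11. HB_2(11) = 2^(2 + 1) + 2 + 1. Bump = 85. G_1 = 84.
G_1 = 84. HB_3(84) = 3^(3 + 1) + 3. Bump = 1028. G_2 = 1027.
G_2 = 1027. HB_4(1027) = 4^(4 + 1) + 3. Bump = 15628. G_3 = 15627.
G_3 = 15627. HB_5(15627) = 5^(5 + 1) + 2. Bump = 279938. G_4 = 279937.
G_4 = 279937. HB_6(279937) = 6^(6 + 1) + 1. Bump = 5764802. G_5 = 5764801.

134217728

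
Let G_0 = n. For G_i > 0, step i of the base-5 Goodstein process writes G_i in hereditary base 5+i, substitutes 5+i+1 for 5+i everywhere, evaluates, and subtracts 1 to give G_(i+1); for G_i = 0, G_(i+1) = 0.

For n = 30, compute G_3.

(0) 30|_5 = 5^2 + 5 ↦ 6^2 + 6|_6 = 42 ⇒ 41
(1) 41|_6 = 6^2 + 5 ↦ 7^2 + 5|_7 = 54 ⇒ 53
(2) 53|_7 = 7^2 + 4 ↦ 8^2 + 4|_8 = 68 ⇒ 67
(3) 67|_8 = 8^2 + 3 ↦ 9^2 + 3|_9 = 84 ⇒ 83

67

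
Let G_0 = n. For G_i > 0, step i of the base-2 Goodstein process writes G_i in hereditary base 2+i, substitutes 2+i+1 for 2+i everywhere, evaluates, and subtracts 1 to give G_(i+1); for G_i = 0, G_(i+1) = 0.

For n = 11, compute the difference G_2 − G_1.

943

11 —HB2→ 2^(2 + 1) + 2 + 1 —bump→ 3^(3 + 1) + 3 + 1 = 85 —(−1)→ 84
84 —HB3→ 3^(3 + 1) + 3 —bump→ 4^(4 + 1) + 4 = 1028 —(−1)→ 1027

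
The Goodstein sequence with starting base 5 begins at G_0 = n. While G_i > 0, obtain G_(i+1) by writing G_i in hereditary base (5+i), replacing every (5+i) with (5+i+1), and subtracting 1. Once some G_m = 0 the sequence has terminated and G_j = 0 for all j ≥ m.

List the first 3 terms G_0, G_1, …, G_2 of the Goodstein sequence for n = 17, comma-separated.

step 0: 17 = 3·5 + 2; sub 6 for 5: 3·6 + 2; = 20; G_1 = 20−1 = 19
step 1: 19 = 3·6 + 1; sub 7 for 6: 3·7 + 1; = 22; G_2 = 22−1 = 21

17, 19, 21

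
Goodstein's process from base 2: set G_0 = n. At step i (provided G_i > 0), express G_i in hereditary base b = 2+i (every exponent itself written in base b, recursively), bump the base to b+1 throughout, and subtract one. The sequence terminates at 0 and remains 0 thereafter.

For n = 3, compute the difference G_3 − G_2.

-1

3 —HB2→ 2 + 1 —bump→ 3 + 1 = 4 —(−1)→ 3
3 —HB3→ 3 —bump→ 4 = 4 —(−1)→ 3
3 —HB4→ 3 —bump→ 3 = 3 —(−1)→ 2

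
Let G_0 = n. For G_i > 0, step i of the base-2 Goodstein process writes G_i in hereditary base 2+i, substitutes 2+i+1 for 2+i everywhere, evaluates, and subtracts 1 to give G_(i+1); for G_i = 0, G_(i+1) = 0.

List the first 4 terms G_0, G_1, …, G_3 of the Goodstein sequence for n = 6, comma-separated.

6, 29, 257, 3125

6 —HB2→ 2^2 + 2 —bump→ 3^3 + 3 = 30 —(−1)→ 29
29 —HB3→ 3^3 + 2 —bump→ 4^4 + 2 = 258 —(−1)→ 257
257 —HB4→ 4^4 + 1 —bump→ 5^5 + 1 = 3126 —(−1)→ 3125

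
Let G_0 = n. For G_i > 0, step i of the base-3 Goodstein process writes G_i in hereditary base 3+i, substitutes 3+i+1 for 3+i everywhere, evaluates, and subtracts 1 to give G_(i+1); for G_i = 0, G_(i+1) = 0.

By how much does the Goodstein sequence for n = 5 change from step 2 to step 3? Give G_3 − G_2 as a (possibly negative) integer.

[0] 5 ≡ 3 + 2 (base 3). Lift 4: 6. −1: 5.
[1] 5 ≡ 4 + 1 (base 4). Lift 5: 6. −1: 5.
[2] 5 ≡ 5 (base 5). Lift 6: 6. −1: 5.

0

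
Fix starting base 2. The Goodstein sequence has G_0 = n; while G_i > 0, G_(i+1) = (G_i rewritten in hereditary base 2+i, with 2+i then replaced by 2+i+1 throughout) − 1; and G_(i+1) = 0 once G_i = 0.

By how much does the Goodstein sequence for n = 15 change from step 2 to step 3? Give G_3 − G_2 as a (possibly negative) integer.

i=0: 15 = 2^(2 + 1) + 2^2 + 2 + 1 (b=2); 2→3: 3^(3 + 1) + 3^3 + 3 + 1 = 112; 112−1 = 111
i=1: 111 = 3^(3 + 1) + 3^3 + 3 (b=3); 3→4: 4^(4 + 1) + 4^4 + 4 = 1284; 1284−1 = 1283
i=2: 1283 = 4^(4 + 1) + 4^4 + 3 (b=4); 4→5: 5^(5 + 1) + 5^5 + 3 = 18753; 18753−1 = 18752

17469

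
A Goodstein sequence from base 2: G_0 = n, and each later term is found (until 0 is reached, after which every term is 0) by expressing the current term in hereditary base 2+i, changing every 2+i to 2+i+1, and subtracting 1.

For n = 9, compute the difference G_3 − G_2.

G_0=9  [base 2] 2^(2 + 1) + 1  →[2↦3]→  3^(3 + 1) + 1 = 82  −1 ⇒ G_1=81
G_1=81  [base 3] 3^(3 + 1)  →[3↦4]→  4^(4 + 1) = 1024  −1 ⇒ G_2=1023
G_2=1023  [base 4] 3·4^4 + 3·4^3 + 3·4^2 + 3·4 + 3  →[4↦5]→  3·5^5 + 3·5^3 + 3·5^2 + 3·5 + 3 = 9843  −1 ⇒ G_3=9842

8819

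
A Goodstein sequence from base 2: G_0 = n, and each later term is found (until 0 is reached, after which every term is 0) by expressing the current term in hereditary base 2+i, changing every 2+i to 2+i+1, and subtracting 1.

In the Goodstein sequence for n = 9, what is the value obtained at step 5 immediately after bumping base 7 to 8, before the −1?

step 0: 9 = 2^(2 + 1) + 1; sub 3 for 2: 3^(3 + 1) + 1; = 82; G_1 = 82−1 = 81
step 1: 81 = 3^(3 + 1); sub 4 for 3: 4^(4 + 1); = 1024; G_2 = 1024−1 = 1023
step 2: 1023 = 3·4^4 + 3·4^3 + 3·4^2 + 3·4 + 3; sub 5 for 4: 3·5^5 + 3·5^3 + 3·5^2 + 3·5 + 3; = 9843; G_3 = 9843−1 = 9842
step 3: 9842 = 3·5^5 + 3·5^3 + 3·5^2 + 3·5 + 2; sub 6 for 5: 3·6^6 + 3·6^3 + 3·6^2 + 3·6 + 2; = 140744; G_4 = 140744−1 = 140743
step 4: 140743 = 3·6^6 + 3·6^3 + 3·6^2 + 3·6 + 1; sub 7 for 6: 3·7^7 + 3·7^3 + 3·7^2 + 3·7 + 1; = 2471827; G_5 = 2471827−1 = 2471826
step 5: 2471826 = 3·7^7 + 3·7^3 + 3·7^2 + 3·7; sub 8 for 7: 3·8^8 + 3·8^3 + 3·8^2 + 3·8; = 50333400; G_6 = 50333400−1 = 50333399

50333400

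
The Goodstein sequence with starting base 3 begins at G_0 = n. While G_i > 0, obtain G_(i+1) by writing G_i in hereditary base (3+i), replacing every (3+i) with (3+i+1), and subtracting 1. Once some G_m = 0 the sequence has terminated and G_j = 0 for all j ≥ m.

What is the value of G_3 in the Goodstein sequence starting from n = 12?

base 3: 12 = 3^2 + 3; at 4: 4^2 + 4 = 20; next = 19
base 4: 19 = 4^2 + 3; at 5: 5^2 + 3 = 28; next = 27
base 5: 27 = 5^2 + 2; at 6: 6^2 + 2 = 38; next = 37
base 6: 37 = 6^2 + 1; at 7: 7^2 + 1 = 50; next = 49

37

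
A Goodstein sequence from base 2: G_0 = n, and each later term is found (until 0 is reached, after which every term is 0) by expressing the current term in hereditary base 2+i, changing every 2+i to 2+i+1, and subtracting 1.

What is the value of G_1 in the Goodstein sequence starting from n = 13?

108

[0] 13 ≡ 2^(2 + 1) + 2^2 + 1 (base 2). Lift 3: 109. −1: 108.
[1] 108 ≡ 3^(3 + 1) + 3^3 (base 3). Lift 4: 1280. −1: 1279.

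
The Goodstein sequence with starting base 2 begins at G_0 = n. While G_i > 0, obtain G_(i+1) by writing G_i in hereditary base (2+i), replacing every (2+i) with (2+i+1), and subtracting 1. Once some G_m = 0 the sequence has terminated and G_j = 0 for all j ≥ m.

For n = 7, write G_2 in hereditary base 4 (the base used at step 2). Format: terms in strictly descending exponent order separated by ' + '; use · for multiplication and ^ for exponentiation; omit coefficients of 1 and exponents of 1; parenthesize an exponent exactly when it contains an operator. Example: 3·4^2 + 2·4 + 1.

4^4 + 3

G_0 = 7. HB_2(7) = 2^2 + 2 + 1. Bump = 31. G_1 = 30.
G_1 = 30. HB_3(30) = 3^3 + 3. Bump = 260. G_2 = 259.
G_2 = 259. HB_4(259) = 4^4 + 3. Bump = 3128. G_3 = 3127.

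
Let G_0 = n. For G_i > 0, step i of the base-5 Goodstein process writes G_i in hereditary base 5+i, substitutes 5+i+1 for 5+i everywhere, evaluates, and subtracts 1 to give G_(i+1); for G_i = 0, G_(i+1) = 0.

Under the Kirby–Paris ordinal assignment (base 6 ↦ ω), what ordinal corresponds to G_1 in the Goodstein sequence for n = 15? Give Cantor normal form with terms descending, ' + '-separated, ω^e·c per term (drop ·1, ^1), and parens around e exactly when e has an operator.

ω·2 + 5

15 —HB5→ 3·5 —bump→ 3·6 = 18 —(−1)→ 17
17 —HB6→ 2·6 + 5 —bump→ 2·7 + 5 = 19 —(−1)→ 18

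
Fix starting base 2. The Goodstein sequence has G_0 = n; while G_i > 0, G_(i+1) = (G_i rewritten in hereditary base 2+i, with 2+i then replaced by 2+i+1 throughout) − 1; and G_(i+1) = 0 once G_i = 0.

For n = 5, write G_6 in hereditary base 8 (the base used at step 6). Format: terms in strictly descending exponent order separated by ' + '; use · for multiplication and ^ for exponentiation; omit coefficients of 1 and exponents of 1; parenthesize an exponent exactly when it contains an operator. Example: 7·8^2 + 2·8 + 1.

3·8^3 + 3·8^2 + 2·8 + 7

5 —HB2→ 2^2 + 1 —bump→ 3^3 + 1 = 28 —(−1)→ 27
27 —HB3→ 3^3 —bump→ 4^4 = 256 —(−1)→ 255
255 —HB4→ 3·4^3 + 3·4^2 + 3·4 + 3 —bump→ 3·5^3 + 3·5^2 + 3·5 + 3 = 468 —(−1)→ 467
467 —HB5→ 3·5^3 + 3·5^2 + 3·5 + 2 —bump→ 3·6^3 + 3·6^2 + 3·6 + 2 = 776 —(−1)→ 775
775 —HB6→ 3·6^3 + 3·6^2 + 3·6 + 1 —bump→ 3·7^3 + 3·7^2 + 3·7 + 1 = 1198 —(−1)→ 1197
1197 —HB7→ 3·7^3 + 3·7^2 + 3·7 —bump→ 3·8^3 + 3·8^2 + 3·8 = 1752 —(−1)→ 1751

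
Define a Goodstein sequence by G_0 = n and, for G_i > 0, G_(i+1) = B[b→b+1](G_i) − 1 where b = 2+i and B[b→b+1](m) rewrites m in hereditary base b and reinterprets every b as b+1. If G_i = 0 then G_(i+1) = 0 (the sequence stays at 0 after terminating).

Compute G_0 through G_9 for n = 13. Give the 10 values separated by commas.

13, 108, 1279, 16092, 280711, 5765998, 134219479, 3486786855, 100000003325, 3138428381103

(0) 13|_2 = 2^(2 + 1) + 2^2 + 1 ↦ 3^(3 + 1) + 3^3 + 1|_3 = 109 ⇒ 108
(1) 108|_3 = 3^(3 + 1) + 3^3 ↦ 4^(4 + 1) + 4^4|_4 = 1280 ⇒ 1279
(2) 1279|_4 = 4^(4 + 1) + 3·4^3 + 3·4^2 + 3·4 + 3 ↦ 5^(5 + 1) + 3·5^3 + 3·5^2 + 3·5 + 3|_5 = 16093 ⇒ 16092
(3) 16092|_5 = 5^(5 + 1) + 3·5^3 + 3·5^2 + 3·5 + 2 ↦ 6^(6 + 1) + 3·6^3 + 3·6^2 + 3·6 + 2|_6 = 280712 ⇒ 280711
(4) 280711|_6 = 6^(6 + 1) + 3·6^3 + 3·6^2 + 3·6 + 1 ↦ 7^(7 + 1) + 3·7^3 + 3·7^2 + 3·7 + 1|_7 = 5765999 ⇒ 5765998
(5) 5765998|_7 = 7^(7 + 1) + 3·7^3 + 3·7^2 + 3·7 ↦ 8^(8 + 1) + 3·8^3 + 3·8^2 + 3·8|_8 = 134219480 ⇒ 134219479
(6) 134219479|_8 = 8^(8 + 1) + 3·8^3 + 3·8^2 + 2·8 + 7 ↦ 9^(9 + 1) + 3·9^3 + 3·9^2 + 2·9 + 7|_9 = 3486786856 ⇒ 3486786855
(7) 3486786855|_9 = 9^(9 + 1) + 3·9^3 + 3·9^2 + 2·9 + 6 ↦ 10^(10 + 1) + 3·10^3 + 3·10^2 + 2·10 + 6|_10 = 100000003326 ⇒ 100000003325
(8) 100000003325|_10 = 10^(10 + 1) + 3·10^3 + 3·10^2 + 2·10 + 5 ↦ 11^(11 + 1) + 3·11^3 + 3·11^2 + 2·11 + 5|_11 = 3138428381104 ⇒ 3138428381103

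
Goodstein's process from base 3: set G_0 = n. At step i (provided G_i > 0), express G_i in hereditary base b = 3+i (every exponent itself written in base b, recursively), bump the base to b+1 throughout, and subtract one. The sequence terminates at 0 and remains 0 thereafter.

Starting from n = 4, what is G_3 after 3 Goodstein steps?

step 0: 4 = 3 + 1; sub 4 for 3: 4 + 1; = 5; G_1 = 5−1 = 4
step 1: 4 = 4; sub 5 for 4: 5; = 5; G_2 = 5−1 = 4
step 2: 4 = 4; sub 6 for 5: 4; = 4; G_3 = 4−1 = 3
step 3: 3 = 3; sub 7 for 6: 3; = 3; G_4 = 3−1 = 2

3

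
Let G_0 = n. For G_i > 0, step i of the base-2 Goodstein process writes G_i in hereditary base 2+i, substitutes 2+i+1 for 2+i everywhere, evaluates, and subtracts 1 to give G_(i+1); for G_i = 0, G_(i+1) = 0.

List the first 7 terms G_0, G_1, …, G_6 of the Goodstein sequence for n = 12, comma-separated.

12, 107, 1065, 15685, 280019, 5764910, 134217867

[0] 12 ≡ 2^(2 + 1) + 2^2 (base 2). Lift 3: 108. −1: 107.
[1] 107 ≡ 3^(3 + 1) + 2·3^2 + 2·3 + 2 (base 3). Lift 4: 1066. −1: 1065.
[2] 1065 ≡ 4^(4 + 1) + 2·4^2 + 2·4 + 1 (base 4). Lift 5: 15686. −1: 15685.
[3] 15685 ≡ 5^(5 + 1) + 2·5^2 + 2·5 (base 5). Lift 6: 280020. −1: 280019.
[4] 280019 ≡ 6^(6 + 1) + 2·6^2 + 6 + 5 (base 6). Lift 7: 5764911. −1: 5764910.
[5] 5764910 ≡ 7^(7 + 1) + 2·7^2 + 7 + 4 (base 7). Lift 8: 134217868. −1: 134217867.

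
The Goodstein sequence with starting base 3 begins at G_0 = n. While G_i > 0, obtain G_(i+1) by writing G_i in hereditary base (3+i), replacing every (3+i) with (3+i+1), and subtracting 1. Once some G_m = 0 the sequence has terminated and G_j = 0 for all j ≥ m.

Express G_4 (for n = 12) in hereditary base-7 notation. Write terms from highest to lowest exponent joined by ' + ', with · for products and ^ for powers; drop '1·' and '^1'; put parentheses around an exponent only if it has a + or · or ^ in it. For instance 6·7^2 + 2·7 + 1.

7^2

(0) 12|_3 = 3^2 + 3 ↦ 4^2 + 4|_4 = 20 ⇒ 19
(1) 19|_4 = 4^2 + 3 ↦ 5^2 + 3|_5 = 28 ⇒ 27
(2) 27|_5 = 5^2 + 2 ↦ 6^2 + 2|_6 = 38 ⇒ 37
(3) 37|_6 = 6^2 + 1 ↦ 7^2 + 1|_7 = 50 ⇒ 49
(4) 49|_7 = 7^2 ↦ 8^2|_8 = 64 ⇒ 63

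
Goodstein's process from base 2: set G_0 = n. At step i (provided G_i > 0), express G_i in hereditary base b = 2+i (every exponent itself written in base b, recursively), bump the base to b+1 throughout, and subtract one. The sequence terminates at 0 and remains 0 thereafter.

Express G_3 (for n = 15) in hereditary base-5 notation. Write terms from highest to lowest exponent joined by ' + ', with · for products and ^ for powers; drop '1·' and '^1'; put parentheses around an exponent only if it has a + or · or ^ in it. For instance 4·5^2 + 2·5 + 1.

[0] 15 ≡ 2^(2 + 1) + 2^2 + 2 + 1 (base 2). Lift 3: 112. −1: 111.
[1] 111 ≡ 3^(3 + 1) + 3^3 + 3 (base 3). Lift 4: 1284. −1: 1283.
[2] 1283 ≡ 4^(4 + 1) + 4^4 + 3 (base 4). Lift 5: 18753. −1: 18752.
[3] 18752 ≡ 5^(5 + 1) + 5^5 + 2 (base 5). Lift 6: 326594. −1: 326593.

5^(5 + 1) + 5^5 + 2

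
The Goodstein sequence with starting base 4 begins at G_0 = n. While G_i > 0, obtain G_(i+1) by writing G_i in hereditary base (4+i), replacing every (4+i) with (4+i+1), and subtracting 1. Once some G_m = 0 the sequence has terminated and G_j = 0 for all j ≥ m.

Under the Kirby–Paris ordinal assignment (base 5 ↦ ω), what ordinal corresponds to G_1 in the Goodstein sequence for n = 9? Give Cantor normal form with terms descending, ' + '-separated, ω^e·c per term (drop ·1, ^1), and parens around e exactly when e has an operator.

G_0=9  [base 4] 2·4 + 1  →[4↦5]→  2·5 + 1 = 11  −1 ⇒ G_1=10
G_1=10  [base 5] 2·5  →[5↦6]→  2·6 = 12  −1 ⇒ G_2=11

ω·2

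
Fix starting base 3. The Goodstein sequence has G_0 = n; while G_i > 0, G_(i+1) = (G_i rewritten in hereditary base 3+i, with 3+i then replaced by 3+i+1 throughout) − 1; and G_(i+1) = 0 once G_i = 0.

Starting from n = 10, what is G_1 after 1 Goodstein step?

16

10 —HB3→ 3^2 + 1 —bump→ 4^2 + 1 = 17 —(−1)→ 16
16 —HB4→ 4^2 —bump→ 5^2 = 25 —(−1)→ 24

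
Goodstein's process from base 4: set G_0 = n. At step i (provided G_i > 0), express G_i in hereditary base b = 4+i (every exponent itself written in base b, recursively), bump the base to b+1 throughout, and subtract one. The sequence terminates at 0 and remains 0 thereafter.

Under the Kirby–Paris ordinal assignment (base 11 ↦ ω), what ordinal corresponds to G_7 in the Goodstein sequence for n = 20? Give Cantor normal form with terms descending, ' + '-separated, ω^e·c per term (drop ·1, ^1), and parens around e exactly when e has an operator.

ω·9 + 8

i=0: 20 = 4^2 + 4 (b=4); 4→5: 5^2 + 5 = 30; 30−1 = 29
i=1: 29 = 5^2 + 4 (b=5); 5→6: 6^2 + 4 = 40; 40−1 = 39
i=2: 39 = 6^2 + 3 (b=6); 6→7: 7^2 + 3 = 52; 52−1 = 51
i=3: 51 = 7^2 + 2 (b=7); 7→8: 8^2 + 2 = 66; 66−1 = 65
i=4: 65 = 8^2 + 1 (b=8); 8→9: 9^2 + 1 = 82; 82−1 = 81
i=5: 81 = 9^2 (b=9); 9→10: 10^2 = 100; 100−1 = 99
i=6: 99 = 9·10 + 9 (b=10); 10→11: 9·11 + 9 = 108; 108−1 = 107
i=7: 107 = 9·11 + 8 (b=11); 11→12: 9·12 + 8 = 116; 116−1 = 115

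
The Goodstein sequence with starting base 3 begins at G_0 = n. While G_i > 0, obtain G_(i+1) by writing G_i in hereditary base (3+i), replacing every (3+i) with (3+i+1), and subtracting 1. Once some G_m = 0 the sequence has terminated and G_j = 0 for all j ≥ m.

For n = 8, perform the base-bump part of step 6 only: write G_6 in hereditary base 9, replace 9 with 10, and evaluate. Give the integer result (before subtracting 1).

12

i=0: 8 = 2·3 + 2 (b=3); 3→4: 2·4 + 2 = 10; 10−1 = 9
i=1: 9 = 2·4 + 1 (b=4); 4→5: 2·5 + 1 = 11; 11−1 = 10
i=2: 10 = 2·5 (b=5); 5→6: 2·6 = 12; 12−1 = 11
i=3: 11 = 6 + 5 (b=6); 6→7: 7 + 5 = 12; 12−1 = 11
i=4: 11 = 7 + 4 (b=7); 7→8: 8 + 4 = 12; 12−1 = 11
i=5: 11 = 8 + 3 (b=8); 8→9: 9 + 3 = 12; 12−1 = 11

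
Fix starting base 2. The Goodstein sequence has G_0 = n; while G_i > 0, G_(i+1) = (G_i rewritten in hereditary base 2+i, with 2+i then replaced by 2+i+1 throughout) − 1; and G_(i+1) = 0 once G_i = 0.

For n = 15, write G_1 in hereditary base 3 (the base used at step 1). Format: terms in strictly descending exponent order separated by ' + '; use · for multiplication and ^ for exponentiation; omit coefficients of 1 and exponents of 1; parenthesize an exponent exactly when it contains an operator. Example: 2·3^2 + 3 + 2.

3^(3 + 1) + 3^3 + 3

step 0: 15 = 2^(2 + 1) + 2^2 + 2 + 1; sub 3 for 2: 3^(3 + 1) + 3^3 + 3 + 1; = 112; G_1 = 112−1 = 111
step 1: 111 = 3^(3 + 1) + 3^3 + 3; sub 4 for 3: 4^(4 + 1) + 4^4 + 4; = 1284; G_2 = 1284−1 = 1283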